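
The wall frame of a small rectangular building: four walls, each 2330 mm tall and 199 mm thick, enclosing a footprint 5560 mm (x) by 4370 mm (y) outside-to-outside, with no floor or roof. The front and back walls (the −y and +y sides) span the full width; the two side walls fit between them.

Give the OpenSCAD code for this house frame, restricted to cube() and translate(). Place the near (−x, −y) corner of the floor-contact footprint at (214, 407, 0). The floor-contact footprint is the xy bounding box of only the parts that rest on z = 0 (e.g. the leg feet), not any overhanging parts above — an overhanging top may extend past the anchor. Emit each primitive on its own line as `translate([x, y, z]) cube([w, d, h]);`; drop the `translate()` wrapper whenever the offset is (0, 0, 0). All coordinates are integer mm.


translate([214, 407, 0]) cube([5560, 199, 2330]);
translate([214, 4578, 0]) cube([5560, 199, 2330]);
translate([214, 606, 0]) cube([199, 3972, 2330]);
translate([5575, 606, 0]) cube([199, 3972, 2330]);


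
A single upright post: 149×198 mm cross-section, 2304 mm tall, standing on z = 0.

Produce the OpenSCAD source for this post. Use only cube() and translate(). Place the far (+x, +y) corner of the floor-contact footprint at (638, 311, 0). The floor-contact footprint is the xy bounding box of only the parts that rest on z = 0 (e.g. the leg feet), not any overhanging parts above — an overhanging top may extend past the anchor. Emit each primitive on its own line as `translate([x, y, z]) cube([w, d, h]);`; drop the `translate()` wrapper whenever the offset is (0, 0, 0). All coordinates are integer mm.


translate([489, 113, 0]) cube([149, 198, 2304]);


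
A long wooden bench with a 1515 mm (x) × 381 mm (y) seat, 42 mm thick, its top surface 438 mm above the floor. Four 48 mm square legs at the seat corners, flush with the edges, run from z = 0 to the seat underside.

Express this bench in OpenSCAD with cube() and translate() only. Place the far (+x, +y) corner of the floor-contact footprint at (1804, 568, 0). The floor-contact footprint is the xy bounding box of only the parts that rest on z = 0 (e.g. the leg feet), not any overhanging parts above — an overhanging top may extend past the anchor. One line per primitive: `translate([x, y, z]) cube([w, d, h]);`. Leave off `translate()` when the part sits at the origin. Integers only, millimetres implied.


// leg_h = 438 − 42 = 396
translate([289, 187, 396]) cube([1515, 381, 42]);
translate([289, 187, 0]) cube([48, 48, 396]);
translate([289, 520, 0]) cube([48, 48, 396]);
translate([1756, 187, 0]) cube([48, 48, 396]);
translate([1756, 520, 0]) cube([48, 48, 396]);


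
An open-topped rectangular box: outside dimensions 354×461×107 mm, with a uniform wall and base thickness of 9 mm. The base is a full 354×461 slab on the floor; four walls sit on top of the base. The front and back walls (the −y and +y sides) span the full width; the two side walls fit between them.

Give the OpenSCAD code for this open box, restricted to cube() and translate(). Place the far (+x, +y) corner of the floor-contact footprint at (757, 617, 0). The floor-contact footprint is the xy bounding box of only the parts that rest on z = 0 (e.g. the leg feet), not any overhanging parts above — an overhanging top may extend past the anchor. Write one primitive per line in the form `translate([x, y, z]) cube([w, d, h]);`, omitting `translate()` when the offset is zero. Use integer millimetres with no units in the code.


translate([403, 156, 0]) cube([354, 461, 9]);
translate([403, 156, 9]) cube([354, 9, 98]);
translate([403, 608, 9]) cube([354, 9, 98]);
translate([403, 165, 9]) cube([9, 443, 98]);
translate([748, 165, 9]) cube([9, 443, 98]);


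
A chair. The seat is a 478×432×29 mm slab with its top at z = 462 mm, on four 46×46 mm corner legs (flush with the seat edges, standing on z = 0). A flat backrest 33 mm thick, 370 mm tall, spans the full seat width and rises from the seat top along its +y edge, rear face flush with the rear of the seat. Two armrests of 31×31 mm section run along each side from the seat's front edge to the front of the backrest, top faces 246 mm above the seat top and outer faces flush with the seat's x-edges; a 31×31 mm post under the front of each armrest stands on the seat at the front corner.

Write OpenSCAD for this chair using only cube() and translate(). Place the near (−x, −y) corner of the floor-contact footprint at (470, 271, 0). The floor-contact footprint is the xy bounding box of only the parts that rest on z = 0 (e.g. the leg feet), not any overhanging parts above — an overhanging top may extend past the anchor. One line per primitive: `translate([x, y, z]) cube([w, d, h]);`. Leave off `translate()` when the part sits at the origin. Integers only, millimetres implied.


translate([470, 271, 433]) cube([478, 432, 29]);
translate([470, 271, 0]) cube([46, 46, 433]);
translate([902, 271, 0]) cube([46, 46, 433]);
translate([470, 657, 0]) cube([46, 46, 433]);
translate([902, 657, 0]) cube([46, 46, 433]);
translate([470, 670, 462]) cube([478, 33, 370]);
translate([470, 271, 677]) cube([31, 399, 31]);
translate([917, 271, 677]) cube([31, 399, 31]);
translate([470, 271, 462]) cube([31, 31, 215]);
translate([917, 271, 462]) cube([31, 31, 215]);


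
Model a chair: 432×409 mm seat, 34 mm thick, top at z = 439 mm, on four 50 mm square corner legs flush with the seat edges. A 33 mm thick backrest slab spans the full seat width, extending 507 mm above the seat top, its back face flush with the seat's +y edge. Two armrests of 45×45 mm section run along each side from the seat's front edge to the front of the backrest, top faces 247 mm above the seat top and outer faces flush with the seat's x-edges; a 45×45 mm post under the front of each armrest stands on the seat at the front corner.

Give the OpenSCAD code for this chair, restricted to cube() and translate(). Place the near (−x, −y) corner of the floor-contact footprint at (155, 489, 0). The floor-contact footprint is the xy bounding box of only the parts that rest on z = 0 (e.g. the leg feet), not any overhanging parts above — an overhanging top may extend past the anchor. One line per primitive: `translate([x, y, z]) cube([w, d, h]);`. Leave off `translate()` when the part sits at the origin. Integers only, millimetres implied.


translate([155, 489, 405]) cube([432, 409, 34]);
translate([155, 489, 0]) cube([50, 50, 405]);
translate([537, 489, 0]) cube([50, 50, 405]);
translate([155, 848, 0]) cube([50, 50, 405]);
translate([537, 848, 0]) cube([50, 50, 405]);
translate([155, 865, 439]) cube([432, 33, 507]);
translate([155, 489, 641]) cube([45, 376, 45]);
translate([542, 489, 641]) cube([45, 376, 45]);
translate([155, 489, 439]) cube([45, 45, 202]);
translate([542, 489, 439]) cube([45, 45, 202]);


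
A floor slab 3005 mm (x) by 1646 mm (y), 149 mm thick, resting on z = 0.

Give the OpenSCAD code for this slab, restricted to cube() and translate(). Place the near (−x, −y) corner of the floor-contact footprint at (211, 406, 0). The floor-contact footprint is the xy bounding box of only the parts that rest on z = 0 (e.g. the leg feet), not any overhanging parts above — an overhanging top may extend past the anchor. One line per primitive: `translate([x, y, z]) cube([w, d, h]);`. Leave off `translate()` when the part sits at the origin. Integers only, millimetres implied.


translate([211, 406, 0]) cube([3005, 1646, 149]);


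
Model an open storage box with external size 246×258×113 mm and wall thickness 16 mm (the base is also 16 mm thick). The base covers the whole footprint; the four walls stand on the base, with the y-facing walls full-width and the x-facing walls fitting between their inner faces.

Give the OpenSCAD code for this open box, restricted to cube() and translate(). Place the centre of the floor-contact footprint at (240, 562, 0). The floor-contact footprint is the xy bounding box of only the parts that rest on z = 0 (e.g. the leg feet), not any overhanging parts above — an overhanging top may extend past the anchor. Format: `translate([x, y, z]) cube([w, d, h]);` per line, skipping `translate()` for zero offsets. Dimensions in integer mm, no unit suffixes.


translate([117, 433, 0]) cube([246, 258, 16]);
translate([117, 433, 16]) cube([246, 16, 97]);
translate([117, 675, 16]) cube([246, 16, 97]);
translate([117, 449, 16]) cube([16, 226, 97]);
translate([347, 449, 16]) cube([16, 226, 97]);


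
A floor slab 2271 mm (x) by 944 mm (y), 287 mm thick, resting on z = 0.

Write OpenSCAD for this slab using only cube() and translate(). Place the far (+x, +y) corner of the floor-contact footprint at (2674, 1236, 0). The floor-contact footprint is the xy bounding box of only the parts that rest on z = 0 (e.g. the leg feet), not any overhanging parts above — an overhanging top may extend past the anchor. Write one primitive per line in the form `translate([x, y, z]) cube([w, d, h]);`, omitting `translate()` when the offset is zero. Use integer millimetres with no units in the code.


translate([403, 292, 0]) cube([2271, 944, 287]);


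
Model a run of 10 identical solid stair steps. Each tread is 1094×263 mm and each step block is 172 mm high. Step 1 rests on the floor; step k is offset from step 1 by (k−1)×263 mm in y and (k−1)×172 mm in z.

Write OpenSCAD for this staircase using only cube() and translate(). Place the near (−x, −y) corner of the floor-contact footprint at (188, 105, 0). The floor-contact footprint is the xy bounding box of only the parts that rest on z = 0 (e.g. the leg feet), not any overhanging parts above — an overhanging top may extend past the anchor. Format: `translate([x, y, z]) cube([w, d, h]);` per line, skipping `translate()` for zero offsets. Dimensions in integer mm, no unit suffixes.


translate([188, 105, 0]) cube([1094, 263, 172]);
translate([188, 368, 172]) cube([1094, 263, 172]);
translate([188, 631, 344]) cube([1094, 263, 172]);
translate([188, 894, 516]) cube([1094, 263, 172]);
translate([188, 1157, 688]) cube([1094, 263, 172]);
translate([188, 1420, 860]) cube([1094, 263, 172]);
translate([188, 1683, 1032]) cube([1094, 263, 172]);
translate([188, 1946, 1204]) cube([1094, 263, 172]);
translate([188, 2209, 1376]) cube([1094, 263, 172]);
translate([188, 2472, 1548]) cube([1094, 263, 172]);


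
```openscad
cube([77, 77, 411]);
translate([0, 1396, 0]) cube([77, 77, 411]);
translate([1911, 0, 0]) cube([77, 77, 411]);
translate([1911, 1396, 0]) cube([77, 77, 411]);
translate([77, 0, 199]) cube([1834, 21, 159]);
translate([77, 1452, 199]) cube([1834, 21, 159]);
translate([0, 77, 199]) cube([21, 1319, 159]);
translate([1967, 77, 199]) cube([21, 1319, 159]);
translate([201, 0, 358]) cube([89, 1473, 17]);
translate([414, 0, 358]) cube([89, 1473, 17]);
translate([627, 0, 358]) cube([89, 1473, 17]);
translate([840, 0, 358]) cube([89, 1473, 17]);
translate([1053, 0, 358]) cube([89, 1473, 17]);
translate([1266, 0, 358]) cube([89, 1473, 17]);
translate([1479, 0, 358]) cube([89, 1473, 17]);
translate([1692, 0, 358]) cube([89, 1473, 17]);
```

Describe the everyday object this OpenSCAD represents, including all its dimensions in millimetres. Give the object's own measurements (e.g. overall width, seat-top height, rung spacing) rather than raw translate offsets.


A bed frame 1988 mm long (x) by 1473 mm wide (y). Four 77×77 mm corner posts, 411 mm tall, at the corners of the footprint. Four rails of 21 mm thickness and 159 mm height run between adjacent posts with their undersides at z = 199 mm, their outer faces flush with the outside of the frame (the two x-running rails run between the posts' inner faces; the two y-running rails run between the posts' inner faces). 8 slats, each 89 mm wide (x) and 17 mm thick, lie across the top of the two x-running rails, running the full 1473 mm width of the frame in y; along x they sit between the end posts with a 124 mm gap after the −x posts and between neighbouring slats, leaving 130 mm before the +x posts.


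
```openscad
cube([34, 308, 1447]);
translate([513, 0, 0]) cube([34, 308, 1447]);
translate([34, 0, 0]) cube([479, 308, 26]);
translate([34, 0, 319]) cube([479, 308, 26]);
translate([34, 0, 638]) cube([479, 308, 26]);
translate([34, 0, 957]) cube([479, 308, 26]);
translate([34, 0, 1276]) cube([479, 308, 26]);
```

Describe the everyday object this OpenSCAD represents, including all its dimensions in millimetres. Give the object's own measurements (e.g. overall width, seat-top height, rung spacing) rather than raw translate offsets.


An open bookshelf. Two side panels, each 34 mm thick, 308 mm deep and 1447 mm tall, stand 547 mm apart (outside-to-outside). Between them sit 5 shelves, each 26 mm thick and 308 mm deep, spanning the full gap between the sides. The bottom shelf rests on the floor (its underside at z = 0) and the clear gap between one shelf's top and the next shelf's underside is 293 mm.


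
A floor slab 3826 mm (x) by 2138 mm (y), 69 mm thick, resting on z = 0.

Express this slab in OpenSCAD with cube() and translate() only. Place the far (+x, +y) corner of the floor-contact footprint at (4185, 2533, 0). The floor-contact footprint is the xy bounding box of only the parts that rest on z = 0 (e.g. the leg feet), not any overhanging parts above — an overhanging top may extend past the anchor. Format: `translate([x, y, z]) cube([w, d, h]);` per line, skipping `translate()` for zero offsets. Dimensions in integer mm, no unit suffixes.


translate([359, 395, 0]) cube([3826, 2138, 69]);


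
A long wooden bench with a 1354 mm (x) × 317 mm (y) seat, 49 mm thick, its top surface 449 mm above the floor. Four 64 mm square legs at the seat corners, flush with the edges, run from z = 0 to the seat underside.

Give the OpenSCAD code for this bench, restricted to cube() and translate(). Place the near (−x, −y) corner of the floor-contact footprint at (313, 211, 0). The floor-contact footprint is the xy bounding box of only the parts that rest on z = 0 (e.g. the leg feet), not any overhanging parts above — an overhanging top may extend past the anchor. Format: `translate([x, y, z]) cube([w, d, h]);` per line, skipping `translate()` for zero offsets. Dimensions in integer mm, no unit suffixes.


translate([313, 211, 400]) cube([1354, 317, 49]);
translate([313, 211, 0]) cube([64, 64, 400]);
translate([313, 464, 0]) cube([64, 64, 400]);
translate([1603, 211, 0]) cube([64, 64, 400]);
translate([1603, 464, 0]) cube([64, 64, 400]);


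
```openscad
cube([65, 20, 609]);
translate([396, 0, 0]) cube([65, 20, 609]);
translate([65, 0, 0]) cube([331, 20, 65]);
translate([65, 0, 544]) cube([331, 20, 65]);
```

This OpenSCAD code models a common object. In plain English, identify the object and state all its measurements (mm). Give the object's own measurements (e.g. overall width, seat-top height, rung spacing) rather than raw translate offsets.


A rectangular picture frame lying in the x–z plane (depth along y). The opening is 331 mm wide (x) by 479 mm tall (z), surrounded by a border 65 mm wide on all four sides. The frame is 20 mm deep and is made of two full-height vertical stiles with two horizontal rails fitted between them.


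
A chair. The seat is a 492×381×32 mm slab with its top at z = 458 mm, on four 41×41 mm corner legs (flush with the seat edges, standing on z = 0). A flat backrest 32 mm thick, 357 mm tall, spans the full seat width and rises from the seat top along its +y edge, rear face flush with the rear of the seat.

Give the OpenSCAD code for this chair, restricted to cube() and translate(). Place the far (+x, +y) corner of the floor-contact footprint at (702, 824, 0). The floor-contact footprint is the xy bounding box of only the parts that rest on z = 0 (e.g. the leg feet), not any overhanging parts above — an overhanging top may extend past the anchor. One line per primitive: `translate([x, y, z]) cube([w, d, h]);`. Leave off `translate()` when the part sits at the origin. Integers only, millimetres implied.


translate([210, 443, 426]) cube([492, 381, 32]);
translate([210, 443, 0]) cube([41, 41, 426]);
translate([661, 443, 0]) cube([41, 41, 426]);
translate([210, 783, 0]) cube([41, 41, 426]);
translate([661, 783, 0]) cube([41, 41, 426]);
translate([210, 792, 458]) cube([492, 32, 357]);


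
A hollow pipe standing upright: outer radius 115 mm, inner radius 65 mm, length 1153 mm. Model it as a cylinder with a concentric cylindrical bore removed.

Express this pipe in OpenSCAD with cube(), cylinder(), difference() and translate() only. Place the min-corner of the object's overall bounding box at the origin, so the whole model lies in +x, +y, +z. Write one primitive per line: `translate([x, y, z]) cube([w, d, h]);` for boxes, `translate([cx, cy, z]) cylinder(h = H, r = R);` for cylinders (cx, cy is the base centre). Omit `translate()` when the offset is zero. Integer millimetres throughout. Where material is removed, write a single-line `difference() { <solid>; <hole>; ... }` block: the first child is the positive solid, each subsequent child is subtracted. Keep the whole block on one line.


difference() { translate([115, 115, 0]) cylinder(h = 1153, r = 115); translate([115, 115, 0]) cylinder(h = 1153, r = 65); }


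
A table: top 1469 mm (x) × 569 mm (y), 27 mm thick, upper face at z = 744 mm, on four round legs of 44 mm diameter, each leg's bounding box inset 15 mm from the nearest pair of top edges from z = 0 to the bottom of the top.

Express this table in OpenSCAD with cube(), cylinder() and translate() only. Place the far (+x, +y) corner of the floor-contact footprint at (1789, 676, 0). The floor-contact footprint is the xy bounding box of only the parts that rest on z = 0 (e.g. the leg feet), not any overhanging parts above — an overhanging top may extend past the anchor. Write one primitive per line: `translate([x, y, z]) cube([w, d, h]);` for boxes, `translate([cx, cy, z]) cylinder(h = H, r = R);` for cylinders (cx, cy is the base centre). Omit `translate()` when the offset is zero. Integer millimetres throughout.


translate([335, 122, 717]) cube([1469, 569, 27]);
translate([372, 159, 0]) cylinder(h = 717, r = 22);
translate([1767, 159, 0]) cylinder(h = 717, r = 22);
translate([372, 654, 0]) cylinder(h = 717, r = 22);
translate([1767, 654, 0]) cylinder(h = 717, r = 22);


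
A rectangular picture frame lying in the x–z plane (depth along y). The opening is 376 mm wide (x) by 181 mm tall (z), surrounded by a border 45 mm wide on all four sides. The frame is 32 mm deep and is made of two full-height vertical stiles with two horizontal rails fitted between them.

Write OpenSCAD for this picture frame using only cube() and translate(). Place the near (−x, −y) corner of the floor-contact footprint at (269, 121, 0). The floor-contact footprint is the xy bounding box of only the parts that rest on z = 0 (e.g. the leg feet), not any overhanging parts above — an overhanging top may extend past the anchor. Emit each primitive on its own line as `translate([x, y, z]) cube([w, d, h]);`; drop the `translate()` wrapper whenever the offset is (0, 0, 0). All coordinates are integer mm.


translate([269, 121, 0]) cube([45, 32, 271]);
translate([690, 121, 0]) cube([45, 32, 271]);
translate([314, 121, 0]) cube([376, 32, 45]);
translate([314, 121, 226]) cube([376, 32, 45]);


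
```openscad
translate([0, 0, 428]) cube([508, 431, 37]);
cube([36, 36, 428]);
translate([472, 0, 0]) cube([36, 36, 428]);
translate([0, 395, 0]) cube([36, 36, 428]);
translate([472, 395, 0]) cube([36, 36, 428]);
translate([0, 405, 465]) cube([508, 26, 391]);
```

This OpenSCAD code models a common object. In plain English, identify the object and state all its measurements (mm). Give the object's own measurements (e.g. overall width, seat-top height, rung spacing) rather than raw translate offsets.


A chair. The seat is a 508×431×37 mm slab with its top at z = 465 mm, on four 36×36 mm corner legs (flush with the seat edges, standing on z = 0). A flat backrest 26 mm thick, 391 mm tall, spans the full seat width and rises from the seat top along its +y edge, rear face flush with the rear of the seat.


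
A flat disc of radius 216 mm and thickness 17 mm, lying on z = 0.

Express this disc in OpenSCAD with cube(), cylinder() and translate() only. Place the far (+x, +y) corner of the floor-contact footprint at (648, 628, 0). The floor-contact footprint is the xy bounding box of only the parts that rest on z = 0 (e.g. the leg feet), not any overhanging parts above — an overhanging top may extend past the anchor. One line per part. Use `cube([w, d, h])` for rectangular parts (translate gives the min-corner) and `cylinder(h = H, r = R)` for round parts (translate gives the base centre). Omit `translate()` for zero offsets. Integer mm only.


translate([432, 412, 0]) cylinder(h = 17, r = 216);


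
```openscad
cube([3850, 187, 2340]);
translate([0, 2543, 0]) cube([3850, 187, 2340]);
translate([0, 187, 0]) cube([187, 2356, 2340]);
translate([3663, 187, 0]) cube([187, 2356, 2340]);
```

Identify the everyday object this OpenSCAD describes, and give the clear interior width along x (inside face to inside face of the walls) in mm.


A house (or room) frame. The interior width is 3476 mm.

Four 2340 mm walls enclosing a rectangle with no floor or roof — a room or house frame. Outside width is 3850 mm and wall thickness is 187 mm, so the interior width is 3850 − 2 × 187 = 3476 mm.


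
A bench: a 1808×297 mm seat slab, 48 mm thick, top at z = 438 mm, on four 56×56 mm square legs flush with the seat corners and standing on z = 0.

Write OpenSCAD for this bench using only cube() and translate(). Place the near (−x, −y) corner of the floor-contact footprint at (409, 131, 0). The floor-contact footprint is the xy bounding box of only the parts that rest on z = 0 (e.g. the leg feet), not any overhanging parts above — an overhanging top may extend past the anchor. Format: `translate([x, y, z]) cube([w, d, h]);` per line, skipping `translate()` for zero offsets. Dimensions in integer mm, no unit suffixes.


// leg_h = 438 − 48 = 390
translate([409, 131, 390]) cube([1808, 297, 48]);
translate([409, 131, 0]) cube([56, 56, 390]);
translate([409, 372, 0]) cube([56, 56, 390]);
translate([2161, 131, 0]) cube([56, 56, 390]);
translate([2161, 372, 0]) cube([56, 56, 390]);


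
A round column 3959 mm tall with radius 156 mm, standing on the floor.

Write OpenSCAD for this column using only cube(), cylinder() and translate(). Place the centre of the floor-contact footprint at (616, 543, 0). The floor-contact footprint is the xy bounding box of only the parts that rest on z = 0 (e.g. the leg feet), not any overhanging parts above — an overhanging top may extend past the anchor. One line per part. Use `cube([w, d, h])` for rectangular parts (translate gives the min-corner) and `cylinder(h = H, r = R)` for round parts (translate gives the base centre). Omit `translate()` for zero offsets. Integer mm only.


translate([616, 543, 0]) cylinder(h = 3959, r = 156);


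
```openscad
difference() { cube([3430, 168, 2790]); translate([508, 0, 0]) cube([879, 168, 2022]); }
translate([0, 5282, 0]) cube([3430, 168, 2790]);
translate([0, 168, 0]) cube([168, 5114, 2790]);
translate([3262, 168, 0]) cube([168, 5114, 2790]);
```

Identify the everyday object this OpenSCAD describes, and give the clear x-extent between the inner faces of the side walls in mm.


A single room. The interior width is 3094 mm.

Four walls enclosing a rectangle with a door in the front wall — a room. Outside width 3430 minus two 168 mm walls gives 3094 mm.


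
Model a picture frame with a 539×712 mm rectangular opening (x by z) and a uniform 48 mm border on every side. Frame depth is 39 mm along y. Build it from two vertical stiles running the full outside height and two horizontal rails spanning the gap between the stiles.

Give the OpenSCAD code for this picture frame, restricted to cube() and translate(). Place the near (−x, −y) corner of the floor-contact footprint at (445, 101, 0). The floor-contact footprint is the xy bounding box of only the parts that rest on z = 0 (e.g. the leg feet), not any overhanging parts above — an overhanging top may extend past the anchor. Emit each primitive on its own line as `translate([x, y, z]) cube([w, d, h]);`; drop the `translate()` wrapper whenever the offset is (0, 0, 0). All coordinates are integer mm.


translate([445, 101, 0]) cube([48, 39, 808]);
translate([1032, 101, 0]) cube([48, 39, 808]);
translate([493, 101, 0]) cube([539, 39, 48]);
translate([493, 101, 760]) cube([539, 39, 48]);


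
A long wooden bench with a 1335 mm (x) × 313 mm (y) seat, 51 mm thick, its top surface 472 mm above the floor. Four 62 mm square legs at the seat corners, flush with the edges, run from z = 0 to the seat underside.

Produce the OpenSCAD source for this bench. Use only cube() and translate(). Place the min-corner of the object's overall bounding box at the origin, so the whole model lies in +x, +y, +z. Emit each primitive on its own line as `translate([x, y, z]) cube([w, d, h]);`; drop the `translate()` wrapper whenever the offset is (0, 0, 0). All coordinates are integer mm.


translate([0, 0, 421]) cube([1335, 313, 51]);
cube([62, 62, 421]);
translate([0, 251, 0]) cube([62, 62, 421]);
translate([1273, 0, 0]) cube([62, 62, 421]);
translate([1273, 251, 0]) cube([62, 62, 421]);


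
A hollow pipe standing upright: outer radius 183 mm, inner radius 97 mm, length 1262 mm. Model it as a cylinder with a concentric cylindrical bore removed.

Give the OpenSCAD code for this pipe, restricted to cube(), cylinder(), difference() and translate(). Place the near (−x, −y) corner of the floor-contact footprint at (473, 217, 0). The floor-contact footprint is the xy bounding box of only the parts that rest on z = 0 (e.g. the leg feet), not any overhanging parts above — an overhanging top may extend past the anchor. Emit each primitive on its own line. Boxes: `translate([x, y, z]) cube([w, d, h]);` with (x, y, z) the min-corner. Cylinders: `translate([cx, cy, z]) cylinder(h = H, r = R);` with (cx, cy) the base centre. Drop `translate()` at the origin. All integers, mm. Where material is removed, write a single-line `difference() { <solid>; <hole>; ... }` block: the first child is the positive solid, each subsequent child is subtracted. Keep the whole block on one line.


difference() { translate([656, 400, 0]) cylinder(h = 1262, r = 183); translate([656, 400, 0]) cylinder(h = 1262, r = 97); }


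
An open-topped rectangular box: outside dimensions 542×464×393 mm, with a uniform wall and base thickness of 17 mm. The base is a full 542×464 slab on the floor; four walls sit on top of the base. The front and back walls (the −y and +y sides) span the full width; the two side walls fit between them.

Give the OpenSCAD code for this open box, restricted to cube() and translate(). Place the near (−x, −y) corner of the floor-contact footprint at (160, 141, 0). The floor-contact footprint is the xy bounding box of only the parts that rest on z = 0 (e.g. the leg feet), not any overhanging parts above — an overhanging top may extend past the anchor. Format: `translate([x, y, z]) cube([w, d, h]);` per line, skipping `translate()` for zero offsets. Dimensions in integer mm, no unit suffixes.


translate([160, 141, 0]) cube([542, 464, 17]);
translate([160, 141, 17]) cube([542, 17, 376]);
translate([160, 588, 17]) cube([542, 17, 376]);
translate([160, 158, 17]) cube([17, 430, 376]);
translate([685, 158, 17]) cube([17, 430, 376]);


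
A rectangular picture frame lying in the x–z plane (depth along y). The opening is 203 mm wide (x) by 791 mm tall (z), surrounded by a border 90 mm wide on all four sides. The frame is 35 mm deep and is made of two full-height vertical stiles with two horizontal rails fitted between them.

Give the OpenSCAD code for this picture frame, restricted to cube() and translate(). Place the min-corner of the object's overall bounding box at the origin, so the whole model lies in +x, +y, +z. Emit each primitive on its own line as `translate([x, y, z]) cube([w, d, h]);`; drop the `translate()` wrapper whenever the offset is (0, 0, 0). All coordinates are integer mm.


cube([90, 35, 971]);
translate([293, 0, 0]) cube([90, 35, 971]);
translate([90, 0, 0]) cube([203, 35, 90]);
translate([90, 0, 881]) cube([203, 35, 90]);


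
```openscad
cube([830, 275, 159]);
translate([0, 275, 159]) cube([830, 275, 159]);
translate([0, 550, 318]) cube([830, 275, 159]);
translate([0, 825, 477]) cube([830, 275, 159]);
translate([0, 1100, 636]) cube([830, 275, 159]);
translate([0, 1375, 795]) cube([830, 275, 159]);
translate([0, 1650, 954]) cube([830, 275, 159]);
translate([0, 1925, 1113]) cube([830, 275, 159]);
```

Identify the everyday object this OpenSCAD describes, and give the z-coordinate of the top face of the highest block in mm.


A staircase. The total rise is 1272 mm.

8 identical blocks, each offset up and back from the previous — a staircase. Each step is 159 mm tall and there are 8 of them, so the total rise is 8 × 159 = 1272 mm.


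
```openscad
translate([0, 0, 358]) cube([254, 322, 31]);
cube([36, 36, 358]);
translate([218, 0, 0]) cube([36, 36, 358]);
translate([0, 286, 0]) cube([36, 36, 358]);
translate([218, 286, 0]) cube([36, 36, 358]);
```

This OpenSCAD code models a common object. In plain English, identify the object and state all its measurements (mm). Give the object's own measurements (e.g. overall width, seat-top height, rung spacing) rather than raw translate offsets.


A four-legged stool. The seat is a 254×322×31 mm slab whose top surface is at z = 389 mm; four square legs, each 36×36 mm in cross-section, run from the floor (z = 0) to the underside of the seat, each flush with a corner of the seat.


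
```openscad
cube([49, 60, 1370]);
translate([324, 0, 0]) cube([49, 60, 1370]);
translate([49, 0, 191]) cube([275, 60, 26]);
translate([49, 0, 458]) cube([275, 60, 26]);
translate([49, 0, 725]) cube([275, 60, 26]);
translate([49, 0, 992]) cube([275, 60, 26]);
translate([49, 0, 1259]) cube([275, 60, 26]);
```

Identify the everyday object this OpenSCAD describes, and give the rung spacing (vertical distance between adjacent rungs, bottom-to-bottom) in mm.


A ladder. The rung spacing is 267 mm.

Two tall 49×60 posts with 5 short bars between them — a ladder. Adjacent rungs sit at z = 191 and z = 458, so the spacing is 458 − 191 = 267 mm.


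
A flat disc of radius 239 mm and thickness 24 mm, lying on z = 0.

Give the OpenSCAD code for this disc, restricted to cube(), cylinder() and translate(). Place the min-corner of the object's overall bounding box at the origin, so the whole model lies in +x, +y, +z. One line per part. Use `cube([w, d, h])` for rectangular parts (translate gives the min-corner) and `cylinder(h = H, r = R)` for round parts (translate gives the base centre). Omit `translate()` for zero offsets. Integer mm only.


translate([239, 239, 0]) cylinder(h = 24, r = 239);


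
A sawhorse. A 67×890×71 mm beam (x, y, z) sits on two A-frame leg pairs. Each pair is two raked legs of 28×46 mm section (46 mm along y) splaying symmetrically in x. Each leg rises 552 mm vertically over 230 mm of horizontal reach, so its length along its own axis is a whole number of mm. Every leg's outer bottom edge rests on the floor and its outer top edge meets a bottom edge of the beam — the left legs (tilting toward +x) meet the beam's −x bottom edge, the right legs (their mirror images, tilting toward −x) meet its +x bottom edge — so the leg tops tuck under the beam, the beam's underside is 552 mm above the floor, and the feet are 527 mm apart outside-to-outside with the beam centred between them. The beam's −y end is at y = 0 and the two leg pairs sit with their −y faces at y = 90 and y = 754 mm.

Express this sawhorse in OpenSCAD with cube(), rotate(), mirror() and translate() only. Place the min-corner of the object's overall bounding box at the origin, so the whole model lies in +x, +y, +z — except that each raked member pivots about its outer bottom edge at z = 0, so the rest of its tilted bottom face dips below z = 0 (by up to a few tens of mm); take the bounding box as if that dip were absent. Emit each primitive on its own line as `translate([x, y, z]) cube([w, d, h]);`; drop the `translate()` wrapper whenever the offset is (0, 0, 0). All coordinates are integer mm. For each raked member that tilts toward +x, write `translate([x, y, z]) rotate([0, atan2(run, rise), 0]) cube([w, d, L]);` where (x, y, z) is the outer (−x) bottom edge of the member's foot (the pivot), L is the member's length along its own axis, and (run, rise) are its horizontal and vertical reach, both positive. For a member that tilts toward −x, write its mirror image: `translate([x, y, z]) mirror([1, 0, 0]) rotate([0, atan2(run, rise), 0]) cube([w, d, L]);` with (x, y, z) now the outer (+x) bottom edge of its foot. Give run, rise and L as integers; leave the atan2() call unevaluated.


// leg length = √(230² + 552²) = 598
// right-leg outer foot x = 2·230 + 67 = 527
// beam min-corner = (230, 0, 552)
translate([230, 0, 552]) cube([67, 890, 71]);
translate([0, 90, 0]) rotate([0, atan2(230, 552), 0]) cube([28, 46, 598]);
translate([527, 90, 0]) mirror([1, 0, 0]) rotate([0, atan2(230, 552), 0]) cube([28, 46, 598]);
translate([0, 754, 0]) rotate([0, atan2(230, 552), 0]) cube([28, 46, 598]);
translate([527, 754, 0]) mirror([1, 0, 0]) rotate([0, atan2(230, 552), 0]) cube([28, 46, 598]);


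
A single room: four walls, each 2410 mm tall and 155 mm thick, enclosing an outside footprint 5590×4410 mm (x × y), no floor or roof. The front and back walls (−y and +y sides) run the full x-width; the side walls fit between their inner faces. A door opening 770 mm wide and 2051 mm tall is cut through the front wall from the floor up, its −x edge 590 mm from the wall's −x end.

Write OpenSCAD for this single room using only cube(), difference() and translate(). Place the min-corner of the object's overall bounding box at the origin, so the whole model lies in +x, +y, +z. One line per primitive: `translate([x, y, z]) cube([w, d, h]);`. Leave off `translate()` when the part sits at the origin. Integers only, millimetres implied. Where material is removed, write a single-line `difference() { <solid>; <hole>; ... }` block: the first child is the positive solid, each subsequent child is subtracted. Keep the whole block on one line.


difference() { cube([5590, 155, 2410]); translate([590, 0, 0]) cube([770, 155, 2051]); }
translate([0, 4255, 0]) cube([5590, 155, 2410]);
translate([0, 155, 0]) cube([155, 4100, 2410]);
translate([5435, 155, 0]) cube([155, 4100, 2410]);


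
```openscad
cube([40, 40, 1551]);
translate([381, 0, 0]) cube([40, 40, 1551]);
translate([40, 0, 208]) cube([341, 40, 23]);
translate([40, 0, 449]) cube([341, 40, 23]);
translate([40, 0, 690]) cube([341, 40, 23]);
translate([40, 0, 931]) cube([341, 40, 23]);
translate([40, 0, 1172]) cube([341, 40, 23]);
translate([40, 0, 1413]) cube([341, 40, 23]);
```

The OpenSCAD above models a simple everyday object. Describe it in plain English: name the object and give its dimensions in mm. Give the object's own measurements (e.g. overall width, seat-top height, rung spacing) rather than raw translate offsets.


A straight ladder. Two 40×40 mm vertical rails, 1551 mm tall, stand 421 mm apart (outside-to-outside) with their front faces coplanar on the −y side. 6 rungs, each 40 mm deep and 23 mm tall, span between the inner faces of the rails, front faces flush with the rails. The lowest rung's underside is at z = 208 mm and rungs are spaced 241 mm apart (underside to underside).


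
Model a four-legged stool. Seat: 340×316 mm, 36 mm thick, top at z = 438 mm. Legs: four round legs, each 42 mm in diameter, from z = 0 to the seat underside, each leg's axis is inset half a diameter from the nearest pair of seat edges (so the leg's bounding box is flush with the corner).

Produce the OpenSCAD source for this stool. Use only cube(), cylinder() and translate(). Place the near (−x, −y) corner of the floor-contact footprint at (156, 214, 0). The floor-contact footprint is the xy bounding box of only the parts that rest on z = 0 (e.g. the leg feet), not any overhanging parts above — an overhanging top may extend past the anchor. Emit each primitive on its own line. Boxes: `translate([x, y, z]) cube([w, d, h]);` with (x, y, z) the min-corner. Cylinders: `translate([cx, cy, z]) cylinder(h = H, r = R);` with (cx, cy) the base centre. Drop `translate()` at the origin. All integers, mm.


translate([156, 214, 402]) cube([340, 316, 36]);
translate([177, 235, 0]) cylinder(h = 402, r = 21);
translate([475, 235, 0]) cylinder(h = 402, r = 21);
translate([177, 509, 0]) cylinder(h = 402, r = 21);
translate([475, 509, 0]) cylinder(h = 402, r = 21);


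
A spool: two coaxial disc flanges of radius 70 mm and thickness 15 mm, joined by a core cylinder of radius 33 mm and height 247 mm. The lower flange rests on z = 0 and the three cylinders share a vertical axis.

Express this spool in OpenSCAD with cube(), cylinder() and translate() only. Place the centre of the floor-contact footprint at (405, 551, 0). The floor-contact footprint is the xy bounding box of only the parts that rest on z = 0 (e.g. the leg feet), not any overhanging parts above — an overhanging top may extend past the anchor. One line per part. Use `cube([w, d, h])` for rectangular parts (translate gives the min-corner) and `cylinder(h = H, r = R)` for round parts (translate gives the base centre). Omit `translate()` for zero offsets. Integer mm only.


translate([405, 551, 0]) cylinder(h = 15, r = 70);
translate([405, 551, 15]) cylinder(h = 247, r = 33);
translate([405, 551, 262]) cylinder(h = 15, r = 70);


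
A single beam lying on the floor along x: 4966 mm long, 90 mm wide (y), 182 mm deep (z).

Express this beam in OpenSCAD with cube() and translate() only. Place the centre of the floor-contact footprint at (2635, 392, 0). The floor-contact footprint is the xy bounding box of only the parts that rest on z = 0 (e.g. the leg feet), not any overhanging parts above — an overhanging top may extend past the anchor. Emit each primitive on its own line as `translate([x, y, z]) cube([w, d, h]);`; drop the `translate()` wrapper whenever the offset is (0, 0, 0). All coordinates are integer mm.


translate([152, 347, 0]) cube([4966, 90, 182]);


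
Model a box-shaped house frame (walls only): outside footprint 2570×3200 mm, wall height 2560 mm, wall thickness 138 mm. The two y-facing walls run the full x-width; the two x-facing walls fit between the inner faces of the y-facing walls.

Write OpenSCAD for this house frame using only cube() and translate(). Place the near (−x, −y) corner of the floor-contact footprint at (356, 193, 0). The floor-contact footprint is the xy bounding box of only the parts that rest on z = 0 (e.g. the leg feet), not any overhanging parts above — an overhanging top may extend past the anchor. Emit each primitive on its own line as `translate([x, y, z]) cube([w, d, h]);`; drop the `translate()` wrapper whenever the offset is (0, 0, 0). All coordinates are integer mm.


translate([356, 193, 0]) cube([2570, 138, 2560]);
translate([356, 3255, 0]) cube([2570, 138, 2560]);
translate([356, 331, 0]) cube([138, 2924, 2560]);
translate([2788, 331, 0]) cube([138, 2924, 2560]);


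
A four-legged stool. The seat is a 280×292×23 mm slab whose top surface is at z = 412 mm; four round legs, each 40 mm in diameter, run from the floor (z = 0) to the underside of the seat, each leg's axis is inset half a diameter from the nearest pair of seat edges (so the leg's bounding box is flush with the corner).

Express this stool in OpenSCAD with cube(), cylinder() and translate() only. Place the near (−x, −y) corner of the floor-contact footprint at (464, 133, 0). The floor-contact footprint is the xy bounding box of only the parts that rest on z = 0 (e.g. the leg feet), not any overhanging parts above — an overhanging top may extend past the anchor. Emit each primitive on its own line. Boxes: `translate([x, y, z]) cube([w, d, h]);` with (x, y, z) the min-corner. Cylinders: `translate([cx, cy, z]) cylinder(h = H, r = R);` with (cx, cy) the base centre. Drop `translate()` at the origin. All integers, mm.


translate([464, 133, 389]) cube([280, 292, 23]);
translate([484, 153, 0]) cylinder(h = 389, r = 20);
translate([724, 153, 0]) cylinder(h = 389, r = 20);
translate([484, 405, 0]) cylinder(h = 389, r = 20);
translate([724, 405, 0]) cylinder(h = 389, r = 20);
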